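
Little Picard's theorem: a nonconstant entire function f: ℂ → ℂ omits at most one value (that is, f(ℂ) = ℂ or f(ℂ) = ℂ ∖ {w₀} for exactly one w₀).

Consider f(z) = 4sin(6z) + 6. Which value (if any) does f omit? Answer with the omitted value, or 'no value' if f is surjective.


Little Picard bounds the complement of f(ℂ) to at most one point.
sin is entire and surjective onto ℂ: for every w ∈ ℂ, sin(ζ) = w has a solution ζ ∈ ℂ (e.g., via the complex inverse arcsin). With ζ = 6z this gives z = ζ/(6). Then 4·sin(6z) takes every value in 4·ℂ = ℂ, and adding 6 is a bijection of ℂ. So f is surjective and omits no value. (Note: only on the real line is sin bounded by [−1, 1].)

Omitted value: no value.


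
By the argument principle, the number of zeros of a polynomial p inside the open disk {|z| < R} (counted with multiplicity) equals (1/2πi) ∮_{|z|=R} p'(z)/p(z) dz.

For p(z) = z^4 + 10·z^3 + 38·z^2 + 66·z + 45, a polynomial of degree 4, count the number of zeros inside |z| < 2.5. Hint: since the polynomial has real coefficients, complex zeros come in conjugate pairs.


The zeros of p are: -3, -3, (-2 + 1i), (-2 - 1i).
Their magnitudes are: 3, 3, 2.236, 2.236.
Zeros with |z| < R = 2.5: (-2 + 1i), (-2 - 1i).
Count = 2.
By the argument principle, (1/2πi) ∮_{|z|=R} p'(z)/p(z) dz equals exactly this count.

Number of zeros inside |z| < 2.5: 2.


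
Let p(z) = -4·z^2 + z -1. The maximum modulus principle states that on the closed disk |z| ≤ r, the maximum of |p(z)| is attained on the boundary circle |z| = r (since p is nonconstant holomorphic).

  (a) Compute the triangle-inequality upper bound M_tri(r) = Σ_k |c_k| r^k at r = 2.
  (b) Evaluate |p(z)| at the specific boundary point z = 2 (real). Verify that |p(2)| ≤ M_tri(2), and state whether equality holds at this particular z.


Coefficients: c_0 = -1, c_1 = 1, c_2 = -4. Radius r = 2.
Part (a). Triangle bound: M_tri(r) = Σ_k |c_k| r^k
  = |-1|·2^0 + |1|·2^1 + |-4|·2^2
  = 1 + 2 + 16 = 19.
This bounds M(r) := max_{|z|=r} |p(z)| from above; equality holds iff all terms c_k z^k can be made to align in phase at a single z on |z|=r.
Part (b). At z = 2 (real, on the circle |z| = r):
  p(2) = (-1)·2^0 + (1)·2^1 + (-4)·2^2 = -15.
  |p(2)| = 15.
Check: |p(2)| = 15 ≤ 19 = M_tri(2). ✓ Equality does not hold at z = 2 (the coefficients have mixed signs, so the terms do not all align in phase there).

M_tri(2) = 19; |p(2)| = 15; equality at z=2: no.


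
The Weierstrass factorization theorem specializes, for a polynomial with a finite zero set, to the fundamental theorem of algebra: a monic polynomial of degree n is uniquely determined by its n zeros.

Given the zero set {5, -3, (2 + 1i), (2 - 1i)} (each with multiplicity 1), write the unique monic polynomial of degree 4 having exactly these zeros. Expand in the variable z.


The polynomial is p(z) = ∏_{α ∈ S} (z − α), where S = {5, -3, (2 + 1i), (2 - 1i)}.
Expanding the product yields: p(z) = z^4 -6·z^3 -2·z^2 + 50·z -75.
Note conjugate pairs combine to real quadratics: (z − (2+1i))(z − (2−1i)) = z² − 4z + 5.
The resulting polynomial has degree 4 and real coefficients as required.

p(z) = z^4 -6·z^3 -2·z^2 + 50·z -75.


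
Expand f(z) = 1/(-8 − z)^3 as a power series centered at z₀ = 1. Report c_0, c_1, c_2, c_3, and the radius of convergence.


Let w = z − z₀, so z = z₀ + w.
Then -8 − z = -8 − (z₀ + w) = (-8 − z₀) − w = -9 − w.
f(z) = 1/(-9 − w)^3 = (1/(-9)^3) · (1 − w/(-9))^{−3}.
By the binomial series (1−u)^{−3} = Σ_{n≥0} C(n+2, 2) u^n for |u|<1, with u = w/(-9):
  c_n = C(n+2, 2) / (-9)^(n+3).
  c_0 = 1/(-9)^3 = -1/729.
  c_1 = 3/(-9)^4 = 1/2187.
  c_2 = 6/(-9)^5 = -2/19683.
  c_3 = 10/(-9)^6 = 10/531441.
The series is valid for |w/d| < 1, i.e. |z − z₀| < |d|.
Radius of convergence: R = |-8 − z₀| = |-9| = 9 (distance from z₀ to the singularity z = -8).

c_0 = -1/729, c_1 = 1/2187, c_2 = -2/19683, c_3 = 10/531441; R = 9.


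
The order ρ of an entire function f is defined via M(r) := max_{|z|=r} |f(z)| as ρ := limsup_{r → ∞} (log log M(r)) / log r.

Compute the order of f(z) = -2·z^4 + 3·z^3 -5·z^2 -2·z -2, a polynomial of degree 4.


|f(z)| ≤ Σ|c_k|·r^k = O(r^4) as r → ∞. Polynomial growth is O(e^{r^ε}) for every ε > 0 (since r^4/e^{r^ε} → 0), so ρ ≤ ε for all ε > 0, i.e. ρ = 0. Every nonconstant polynomial has order 0.
Therefore ρ = 0.

Order ρ = 0.


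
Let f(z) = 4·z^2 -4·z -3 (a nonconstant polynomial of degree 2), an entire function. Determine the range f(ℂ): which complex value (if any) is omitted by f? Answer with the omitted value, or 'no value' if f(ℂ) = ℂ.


Little Picard bounds the complement of f(ℂ) to at most one point.
For every w ∈ ℂ, the equation p(z) − w = 0 is a nonconstant polynomial in z and hence has at least one root by the fundamental theorem of algebra. So p is surjective onto ℂ, omitting no value.

Omitted value: no value.


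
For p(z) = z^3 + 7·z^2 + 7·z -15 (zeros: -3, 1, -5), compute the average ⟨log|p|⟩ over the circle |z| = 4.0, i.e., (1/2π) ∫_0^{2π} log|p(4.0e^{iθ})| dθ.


Zeros: -5, -3, 1; r = 4.0.
Inside |z| < r: -3, 1. Outside (|z| ≥ r): -5.
p(0) = -15, so log|p(0)| = log(15) = 2.7081.
Apply Jensen: I(r) = log|p(0)| + Σ_k log(r/|z_k|), summed over zeros inside |z| < r.
  log(r/|z_k|) for z_k = -3: log(4.0/3) = 0.2877
  log(r/|z_k|) for z_k = 1: log(4.0/1) = 1.3863
  Outside zeros (-5) contribute nothing to the Jensen sum.
Sum over inside zeros: 1.6740.
I(r) = log|p(0)| + (inside sum) = 2.7081 + 1.6740 = 4.3820.
Note: since some zeros are outside |z| ≤ r, the simplified n·log(r) form does NOT apply — only the inside zeros contribute.

I(r) ≈ 4.3820.


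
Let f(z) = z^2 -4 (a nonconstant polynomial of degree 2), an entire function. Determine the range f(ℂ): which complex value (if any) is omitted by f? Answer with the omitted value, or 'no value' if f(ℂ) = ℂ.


Little Picard bounds the complement of f(ℂ) to at most one point.
For every w ∈ ℂ, the equation p(z) − w = 0 is a nonconstant polynomial in z and hence has at least one root by the fundamental theorem of algebra. So p is surjective onto ℂ, omitting no value.

Omitted value: no value.


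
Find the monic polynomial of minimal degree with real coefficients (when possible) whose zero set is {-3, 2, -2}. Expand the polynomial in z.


The polynomial is p(z) = ∏_{α ∈ S} (z − α), where S = {-3, 2, -2}.
Expanding the product yields: p(z) = z^3 + 3·z^2 -4·z -12.
The resulting polynomial has degree 3 and real coefficients as required.

p(z) = z^3 + 3·z^2 -4·z -12.


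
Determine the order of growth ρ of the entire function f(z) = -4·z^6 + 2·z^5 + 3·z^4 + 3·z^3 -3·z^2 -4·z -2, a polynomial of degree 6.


|f(z)| ≤ Σ|c_k|·r^k = O(r^6) as r → ∞. Polynomial growth is O(e^{r^ε}) for every ε > 0 (since r^6/e^{r^ε} → 0), so ρ ≤ ε for all ε > 0, i.e. ρ = 0. Every nonconstant polynomial has order 0.
Therefore ρ = 0.

Order ρ = 0.


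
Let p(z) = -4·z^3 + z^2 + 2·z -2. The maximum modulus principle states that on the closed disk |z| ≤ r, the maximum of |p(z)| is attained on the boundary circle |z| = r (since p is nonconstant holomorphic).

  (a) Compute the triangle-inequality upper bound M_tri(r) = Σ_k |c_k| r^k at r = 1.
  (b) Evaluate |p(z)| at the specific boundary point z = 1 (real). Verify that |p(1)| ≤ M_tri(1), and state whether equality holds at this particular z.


Coefficients: c_0 = -2, c_1 = 2, c_2 = 1, c_3 = -4. Radius r = 1.
Part (a). Triangle bound: M_tri(r) = Σ_k |c_k| r^k
  = |-2|·1^0 + |2|·1^1 + |1|·1^2 + |-4|·1^3
  = 2 + 2 + 1 + 4 = 9.
This bounds M(r) := max_{|z|=r} |p(z)| from above; equality holds iff all terms c_k z^k can be made to align in phase at a single z on |z|=r.
Part (b). At z = 1 (real, on the circle |z| = r):
  p(1) = (-2)·1^0 + (2)·1^1 + (1)·1^2 + (-4)·1^3 = -3.
  |p(1)| = 3.
Check: |p(1)| = 3 ≤ 9 = M_tri(1). ✓ Equality does not hold at z = 1 (the coefficients have mixed signs, so the terms do not all align in phase there).

M_tri(1) = 9; |p(1)| = 3; equality at z=1: no.


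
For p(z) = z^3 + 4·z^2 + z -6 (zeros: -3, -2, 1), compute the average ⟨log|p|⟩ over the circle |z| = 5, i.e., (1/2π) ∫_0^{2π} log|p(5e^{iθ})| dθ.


Zeros: -3, -2, 1; r = 5.
Inside |z| < r: -3, -2, 1. Outside (|z| ≥ r): ∅.
p(0) = -6, so log|p(0)| = log(6) = 1.7918.
Apply Jensen: I(r) = log|p(0)| + Σ_k log(r/|z_k|), summed over zeros inside |z| < r.
  log(r/|z_k|) for z_k = -3: log(5/3) = 0.5108
  log(r/|z_k|) for z_k = -2: log(5/2) = 0.9163
  log(r/|z_k|) for z_k = 1: log(5/1) = 1.6094
Sum over inside zeros: 3.0366.
I(r) = log|p(0)| + (inside sum) = 1.7918 + 3.0366 = 4.8283.
Closed form (all zeros inside, monic): I(r) = n·log(r) = 3·log(5) = 4.8283. ✓

I(r) ≈ 4.8283.


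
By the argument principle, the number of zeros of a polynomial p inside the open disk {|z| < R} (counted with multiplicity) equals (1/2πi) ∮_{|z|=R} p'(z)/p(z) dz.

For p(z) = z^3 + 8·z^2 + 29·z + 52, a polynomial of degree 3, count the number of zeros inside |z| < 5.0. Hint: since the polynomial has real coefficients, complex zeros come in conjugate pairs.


The zeros of p are: (-2 + 3i), (-2 - 3i), -4.
Their magnitudes are: 3.606, 3.606, 4.
Zeros with |z| < R = 5.0: (-2 + 3i), (-2 - 3i), -4.
Count = 3.
By the argument principle, (1/2πi) ∮_{|z|=R} p'(z)/p(z) dz equals exactly this count.

Number of zeros inside |z| < 5.0: 3.


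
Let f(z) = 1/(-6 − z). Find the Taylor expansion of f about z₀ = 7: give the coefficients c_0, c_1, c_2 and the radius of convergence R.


Let w = z − z₀, so z = z₀ + w.
Then -6 − z = -6 − (z₀ + w) = (-6 − z₀) − w = -13 − w.
f(z) = 1/(-13 − w) = (1/(-13)) · 1/(1 − w/(-13)) = Σ_{n≥0} w^n / (-13)^(n+1).
So c_n = 1/(-13)^(n+1):
  c_0 = 1/(-13)^1 = -1/13.
  c_1 = 1/(-13)^2 = 1/169.
  c_2 = 1/(-13)^3 = -1/2197.
The series is valid for |w/d| < 1, i.e. |z − z₀| < |d|.
Radius of convergence: R = |-6 − z₀| = |-13| = 13 (distance from z₀ to the singularity z = -6).

c_0 = -1/13, c_1 = 1/169, c_2 = -1/2197; R = 13.


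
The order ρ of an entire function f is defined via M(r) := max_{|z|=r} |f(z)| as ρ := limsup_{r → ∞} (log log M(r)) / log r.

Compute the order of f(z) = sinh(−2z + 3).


sinh(w) is a linear combination of e^{iw} and e^{−iw} (or e^w, e^{−w} in the hyperbolic case), so |sinh(w)| ≤ e^{|w|}. With w = −2z + 3, |w| ≤ 2|z| + 3 = 2r + 3 on |z| = r, giving M(r) ≤ e^{2r + 3}, so ρ ≤ 1. On a suitable ray (z = it for sin/cos; z = t for sinh/cosh, t real → ∞), |sinh(−2z + 3)| grows like e^{2|t|}/2, so ρ ≥ 1. Hence ρ = 1.
Therefore ρ = 1.

Order ρ = 1.


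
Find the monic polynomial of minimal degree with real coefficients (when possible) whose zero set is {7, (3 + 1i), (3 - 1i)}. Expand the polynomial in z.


The polynomial is p(z) = ∏_{α ∈ S} (z − α), where S = {7, (3 + 1i), (3 - 1i)}.
Expanding the product yields: p(z) = z^3 -13·z^2 + 52·z -70.
Note conjugate pairs combine to real quadratics: (z − (3+1i))(z − (3−1i)) = z² − 6z + 10.
The resulting polynomial has degree 3 and real coefficients as required.

p(z) = z^3 -13·z^2 + 52·z -70.


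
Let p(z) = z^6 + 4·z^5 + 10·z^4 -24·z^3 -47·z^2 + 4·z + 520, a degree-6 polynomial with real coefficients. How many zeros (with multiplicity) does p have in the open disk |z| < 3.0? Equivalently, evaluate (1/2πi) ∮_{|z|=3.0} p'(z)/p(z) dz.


The zeros of p are: (2 + 1i), (2 - 1i), (-2 + 3i), (-2 - 3i), (-2 + 2i), (-2 - 2i).
Their magnitudes are: 2.236, 2.236, 3.606, 3.606, 2.828, 2.828.
Zeros with |z| < R = 3.0: (2 + 1i), (2 - 1i), (-2 + 2i), (-2 - 2i).
Count = 4.
By the argument principle, (1/2πi) ∮_{|z|=R} p'(z)/p(z) dz equals exactly this count.

Number of zeros inside |z| < 3.0: 4.


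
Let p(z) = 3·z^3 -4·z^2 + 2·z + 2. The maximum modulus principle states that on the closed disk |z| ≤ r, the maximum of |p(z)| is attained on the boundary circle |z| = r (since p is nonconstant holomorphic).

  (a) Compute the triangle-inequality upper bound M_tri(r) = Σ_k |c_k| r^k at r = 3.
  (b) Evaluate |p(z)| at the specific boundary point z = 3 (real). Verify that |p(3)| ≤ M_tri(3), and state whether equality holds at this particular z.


Coefficients: c_0 = 2, c_1 = 2, c_2 = -4, c_3 = 3. Radius r = 3.
Part (a). Triangle bound: M_tri(r) = Σ_k |c_k| r^k
  = |2|·3^0 + |2|·3^1 + |-4|·3^2 + |3|·3^3
  = 2 + 6 + 36 + 81 = 125.
This bounds M(r) := max_{|z|=r} |p(z)| from above; equality holds iff all terms c_k z^k can be made to align in phase at a single z on |z|=r.
Part (b). At z = 3 (real, on the circle |z| = r):
  p(3) = (2)·3^0 + (2)·3^1 + (-4)·3^2 + (3)·3^3 = 53.
  |p(3)| = 53.
Check: |p(3)| = 53 ≤ 125 = M_tri(3). ✓ Equality does not hold at z = 3 (the coefficients have mixed signs, so the terms do not all align in phase there).

M_tri(3) = 125; |p(3)| = 53; equality at z=3: no.


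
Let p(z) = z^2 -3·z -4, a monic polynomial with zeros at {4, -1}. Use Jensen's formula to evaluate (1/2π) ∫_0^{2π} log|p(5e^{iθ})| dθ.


Zeros: -1, 4; r = 5.
Inside |z| < r: -1, 4. Outside (|z| ≥ r): ∅.
p(0) = -4, so log|p(0)| = log(4) = 1.3863.
Apply Jensen: I(r) = log|p(0)| + Σ_k log(r/|z_k|), summed over zeros inside |z| < r.
  log(r/|z_k|) for z_k = 4: log(5/4) = 0.2231
  log(r/|z_k|) for z_k = -1: log(5/1) = 1.6094
Sum over inside zeros: 1.8326.
I(r) = log|p(0)| + (inside sum) = 1.3863 + 1.8326 = 3.2189.
Closed form (all zeros inside, monic): I(r) = n·log(r) = 2·log(5) = 3.2189. ✓

I(r) ≈ 3.2189.


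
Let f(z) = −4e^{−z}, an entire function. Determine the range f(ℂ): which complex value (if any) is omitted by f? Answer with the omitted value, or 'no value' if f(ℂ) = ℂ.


Little Picard bounds the complement of f(ℂ) to at most one point.
e^{−z} is never zero on ℂ, so -4·e^{−z} takes every value in ℂ ∖ {0}. Adding 0 shifts the range to ℂ ∖ {0}. Thus f omits exactly the value 0.

Omitted value: 0.


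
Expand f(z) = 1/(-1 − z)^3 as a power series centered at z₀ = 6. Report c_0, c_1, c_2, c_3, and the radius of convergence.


Let w = z − z₀, so z = z₀ + w.
Then -1 − z = -1 − (z₀ + w) = (-1 − z₀) − w = -7 − w.
f(z) = 1/(-7 − w)^3 = (1/(-7)^3) · (1 − w/(-7))^{−3}.
By the binomial series (1−u)^{−3} = Σ_{n≥0} C(n+2, 2) u^n for |u|<1, with u = w/(-7):
  c_n = C(n+2, 2) / (-7)^(n+3).
  c_0 = 1/(-7)^3 = -1/343.
  c_1 = 3/(-7)^4 = 3/2401.
  c_2 = 6/(-7)^5 = -6/16807.
  c_3 = 10/(-7)^6 = 10/117649.
The series is valid for |w/d| < 1, i.e. |z − z₀| < |d|.
Radius of convergence: R = |-1 − z₀| = |-7| = 7 (distance from z₀ to the singularity z = -1).

c_0 = -1/343, c_1 = 3/2401, c_2 = -6/16807, c_3 = 10/117649; R = 7.


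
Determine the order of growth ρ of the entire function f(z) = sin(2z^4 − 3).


Write sin(w) = (e^{iw} ± e^{−iw})/(2 or 2i), so |sin(w)| ≤ e^{|w|}. With w = 2z^4 − 3, |w| ≤ 2r^4 + 3 on |z|=r, giving M(r) ≤ e^{2r^4 + 3} and ρ ≤ 4. For the lower bound, choose z on |z|=r with 2z^4 purely imaginary of modulus 2r^4; then |sin(2z^4 − 3)| grows like e^{2r^4}/2, so ρ ≥ 4. Hence ρ = 4.
Therefore ρ = 4.

Order ρ = 4.


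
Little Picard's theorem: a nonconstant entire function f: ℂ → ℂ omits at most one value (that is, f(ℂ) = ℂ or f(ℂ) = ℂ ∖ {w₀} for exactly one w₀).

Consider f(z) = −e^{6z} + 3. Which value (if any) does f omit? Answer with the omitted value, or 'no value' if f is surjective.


Little Picard bounds the complement of f(ℂ) to at most one point.
e^{6z} is never zero on ℂ, so -1·e^{6z} takes every value in ℂ ∖ {0}. Adding 3 shifts the range to ℂ ∖ {3}. Thus f omits exactly the value 3.

Omitted value: 3.


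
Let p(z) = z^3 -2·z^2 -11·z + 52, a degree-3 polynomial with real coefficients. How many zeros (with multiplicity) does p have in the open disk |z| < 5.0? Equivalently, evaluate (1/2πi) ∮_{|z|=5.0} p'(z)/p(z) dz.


The zeros of p are: -4, (3 + 2i), (3 - 2i).
Their magnitudes are: 4, 3.606, 3.606.
Zeros with |z| < R = 5.0: -4, (3 + 2i), (3 - 2i).
Count = 3.
By the argument principle, (1/2πi) ∮_{|z|=R} p'(z)/p(z) dz equals exactly this count.

Number of zeros inside |z| < 5.0: 3.


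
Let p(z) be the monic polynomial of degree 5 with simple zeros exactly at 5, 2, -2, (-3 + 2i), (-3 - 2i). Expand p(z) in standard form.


The polynomial is p(z) = ∏_{α ∈ S} (z − α), where S = {5, 2, -2, (-3 + 2i), (-3 - 2i)}.
Expanding the product yields: p(z) = z^5 + z^4 -21·z^3 -69·z^2 + 68·z + 260.
Note conjugate pairs combine to real quadratics: (z − (-3+2i))(z − (-3−2i)) = z² + 6z + 13.
The resulting polynomial has degree 5 and real coefficients as required.

p(z) = z^5 + z^4 -21·z^3 -69·z^2 + 68·z + 260.


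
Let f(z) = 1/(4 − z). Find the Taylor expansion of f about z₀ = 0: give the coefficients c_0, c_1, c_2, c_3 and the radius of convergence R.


Let w = z − z₀, so z = z₀ + w.
Then 4 − z = 4 − (z₀ + w) = (4 − z₀) − w = 4 − w.
f(z) = 1/(4 − w) = (1/(4)) · 1/(1 − w/(4)) = Σ_{n≥0} w^n / (4)^(n+1).
So c_n = 1/(4)^(n+1):
  c_0 = 1/(4)^1 = 1/4.
  c_1 = 1/(4)^2 = 1/16.
  c_2 = 1/(4)^3 = 1/64.
  c_3 = 1/(4)^4 = 1/256.
The series is valid for |w/d| < 1, i.e. |z − z₀| < |d|.
Radius of convergence: R = |4 − z₀| = |4| = 4 (distance from z₀ to the singularity z = 4).

c_0 = 1/4, c_1 = 1/16, c_2 = 1/64, c_3 = 1/256; R = 4.


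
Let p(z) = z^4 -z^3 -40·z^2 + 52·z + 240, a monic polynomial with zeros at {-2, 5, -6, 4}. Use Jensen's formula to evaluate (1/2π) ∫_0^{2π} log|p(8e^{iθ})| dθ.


Zeros: -6, -2, 4, 5; r = 8.
Inside |z| < r: -6, -2, 4, 5. Outside (|z| ≥ r): ∅.
p(0) = 240, so log|p(0)| = log(240) = 5.4806.
Apply Jensen: I(r) = log|p(0)| + Σ_k log(r/|z_k|), summed over zeros inside |z| < r.
  log(r/|z_k|) for z_k = -2: log(8/2) = 1.3863
  log(r/|z_k|) for z_k = 5: log(8/5) = 0.4700
  log(r/|z_k|) for z_k = -6: log(8/6) = 0.2877
  log(r/|z_k|) for z_k = 4: log(8/4) = 0.6931
Sum over inside zeros: 2.8371.
I(r) = log|p(0)| + (inside sum) = 5.4806 + 2.8371 = 8.3178.
Closed form (all zeros inside, monic): I(r) = n·log(r) = 4·log(8) = 8.3178. ✓

I(r) ≈ 8.3178.


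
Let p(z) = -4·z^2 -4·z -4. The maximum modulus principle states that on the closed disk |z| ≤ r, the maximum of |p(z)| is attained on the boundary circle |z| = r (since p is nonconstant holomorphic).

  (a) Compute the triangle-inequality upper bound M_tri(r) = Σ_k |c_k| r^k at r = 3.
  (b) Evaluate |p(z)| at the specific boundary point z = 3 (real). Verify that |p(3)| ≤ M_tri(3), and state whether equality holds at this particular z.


Coefficients: c_0 = -4, c_1 = -4, c_2 = -4. Radius r = 3.
Part (a). Triangle bound: M_tri(r) = Σ_k |c_k| r^k
  = |-4|·3^0 + |-4|·3^1 + |-4|·3^2
  = 4 + 12 + 36 = 52.
This bounds M(r) := max_{|z|=r} |p(z)| from above; equality holds iff all terms c_k z^k can be made to align in phase at a single z on |z|=r.
Part (b). At z = 3 (real, on the circle |z| = r):
  p(3) = (-4)·3^0 + (-4)·3^1 + (-4)·3^2 = -52.
  |p(3)| = 52.
Since all nonzero coefficients share the same sign, |p(3)| = 52 = M_tri(3); the triangle bound is attained at z = 3, so in fact M(r) = 52.

M_tri(3) = 52; |p(3)| = 52; equality at z=3: yes.


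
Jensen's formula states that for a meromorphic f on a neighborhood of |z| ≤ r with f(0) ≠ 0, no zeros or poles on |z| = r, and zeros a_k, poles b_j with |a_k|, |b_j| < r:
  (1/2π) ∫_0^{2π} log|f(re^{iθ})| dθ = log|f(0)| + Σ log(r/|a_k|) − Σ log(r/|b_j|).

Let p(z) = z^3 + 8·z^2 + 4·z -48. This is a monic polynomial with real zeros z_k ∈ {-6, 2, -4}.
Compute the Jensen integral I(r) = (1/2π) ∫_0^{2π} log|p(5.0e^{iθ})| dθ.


Zeros: -6, -4, 2; r = 5.0.
Inside |z| < r: -4, 2. Outside (|z| ≥ r): -6.
p(0) = -48, so log|p(0)| = log(48) = 3.8712.
Apply Jensen: I(r) = log|p(0)| + Σ_k log(r/|z_k|), summed over zeros inside |z| < r.
  log(r/|z_k|) for z_k = 2: log(5.0/2) = 0.9163
  log(r/|z_k|) for z_k = -4: log(5.0/4) = 0.2231
  Outside zeros (-6) contribute nothing to the Jensen sum.
Sum over inside zeros: 1.1394.
I(r) = log|p(0)| + (inside sum) = 3.8712 + 1.1394 = 5.0106.
Note: since some zeros are outside |z| ≤ r, the simplified n·log(r) form does NOT apply — only the inside zeros contribute.

I(r) ≈ 5.0106.


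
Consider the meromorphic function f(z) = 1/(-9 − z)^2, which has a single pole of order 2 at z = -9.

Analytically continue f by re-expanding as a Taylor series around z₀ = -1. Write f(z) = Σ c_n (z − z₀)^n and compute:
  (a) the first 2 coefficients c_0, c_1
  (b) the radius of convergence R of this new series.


Let w = z − z₀, so z = z₀ + w.
Then -9 − z = -9 − (z₀ + w) = (-9 − z₀) − w = -8 − w.
f(z) = 1/(-8 − w)^2 = (1/(-8)^2) · (1 − w/(-8))^{−2}.
By the binomial series (1−u)^{−2} = Σ_{n≥0} C(n+1, 1) u^n for |u|<1, with u = w/(-8):
  c_n = C(n+1, 1) / (-8)^(n+2).
  c_0 = 1/(-8)^2 = 1/64.
  c_1 = 2/(-8)^3 = -1/256.
The series is valid for |w/d| < 1, i.e. |z − z₀| < |d|.
Radius of convergence: R = |-9 − z₀| = |-8| = 8 (distance from z₀ to the singularity z = -9).

c_0 = 1/64, c_1 = -1/256; R = 8.


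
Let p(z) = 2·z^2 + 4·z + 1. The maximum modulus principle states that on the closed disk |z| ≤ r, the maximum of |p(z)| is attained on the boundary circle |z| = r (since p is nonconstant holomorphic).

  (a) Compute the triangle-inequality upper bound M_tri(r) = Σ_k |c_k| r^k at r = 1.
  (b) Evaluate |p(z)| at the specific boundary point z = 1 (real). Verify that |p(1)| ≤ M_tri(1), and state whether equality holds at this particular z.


Coefficients: c_0 = 1, c_1 = 4, c_2 = 2. Radius r = 1.
Part (a). Triangle bound: M_tri(r) = Σ_k |c_k| r^k
  = |1|·1^0 + |4|·1^1 + |2|·1^2
  = 1 + 4 + 2 = 7.
This bounds M(r) := max_{|z|=r} |p(z)| from above; equality holds iff all terms c_k z^k can be made to align in phase at a single z on |z|=r.
Part (b). At z = 1 (real, on the circle |z| = r):
  p(1) = (1)·1^0 + (4)·1^1 + (2)·1^2 = 7.
  |p(1)| = 7.
Since all nonzero coefficients share the same sign, |p(1)| = 7 = M_tri(1); the triangle bound is attained at z = 1, so in fact M(r) = 7.

M_tri(1) = 7; |p(1)| = 7; equality at z=1: yes.


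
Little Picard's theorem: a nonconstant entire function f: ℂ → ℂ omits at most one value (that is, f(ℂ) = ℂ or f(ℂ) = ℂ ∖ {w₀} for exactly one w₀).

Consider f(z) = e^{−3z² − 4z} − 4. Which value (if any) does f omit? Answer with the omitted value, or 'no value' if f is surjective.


Little Picard bounds the complement of f(ℂ) to at most one point.
The exponent g(z) = −3z² − 4z is a nonconstant polynomial, hence surjective onto ℂ. So e^{g(z)} takes every value in {e^w : w ∈ ℂ} = ℂ ∖ {0}. Adding -4 shifts the range to ℂ ∖ {-4}. f omits exactly -4.

Omitted value: -4.


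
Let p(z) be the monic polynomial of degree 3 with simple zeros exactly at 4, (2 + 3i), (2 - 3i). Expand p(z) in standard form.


The polynomial is p(z) = ∏_{α ∈ S} (z − α), where S = {4, (2 + 3i), (2 - 3i)}.
Expanding the product yields: p(z) = z^3 -8·z^2 + 29·z -52.
Note conjugate pairs combine to real quadratics: (z − (2+3i))(z − (2−3i)) = z² − 4z + 13.
The resulting polynomial has degree 3 and real coefficients as required.

p(z) = z^3 -8·z^2 + 29·z -52.


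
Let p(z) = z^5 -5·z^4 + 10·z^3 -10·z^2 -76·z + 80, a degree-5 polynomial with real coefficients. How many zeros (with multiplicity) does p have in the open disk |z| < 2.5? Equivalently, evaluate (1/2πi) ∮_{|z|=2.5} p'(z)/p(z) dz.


The zeros of p are: -2, (1 + 3i), (1 - 3i), 4, 1.
Their magnitudes are: 2, 3.162, 3.162, 4, 1.
Zeros with |z| < R = 2.5: -2, 1.
Count = 2.
By the argument principle, (1/2πi) ∮_{|z|=R} p'(z)/p(z) dz equals exactly this count.

Number of zeros inside |z| < 2.5: 2.


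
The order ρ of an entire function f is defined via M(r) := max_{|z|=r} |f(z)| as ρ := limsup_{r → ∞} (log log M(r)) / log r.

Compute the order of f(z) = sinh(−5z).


sinh(w) is a linear combination of e^{iw} and e^{−iw} (or e^w, e^{−w} in the hyperbolic case), so |sinh(w)| ≤ e^{|w|}. With w = −5z, |w| ≤ 5|z| + 0 = 5r + 0 on |z| = r, giving M(r) ≤ e^{5r + 0}, so ρ ≤ 1. On a suitable ray (z = it for sin/cos; z = t for sinh/cosh, t real → ∞), |sinh(−5z)| grows like e^{5|t|}/2, so ρ ≥ 1. Hence ρ = 1.
Therefore ρ = 1.

Order ρ = 1.


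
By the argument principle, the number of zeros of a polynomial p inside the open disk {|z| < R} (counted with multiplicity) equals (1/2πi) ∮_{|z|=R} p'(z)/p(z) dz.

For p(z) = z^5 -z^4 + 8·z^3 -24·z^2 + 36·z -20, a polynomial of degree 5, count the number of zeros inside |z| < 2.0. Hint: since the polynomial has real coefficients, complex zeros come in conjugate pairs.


The zeros of p are: (-1 + 3i), (-1 - 3i), (1 + 1i), (1 - 1i), 1.
Their magnitudes are: 3.162, 3.162, 1.414, 1.414, 1.
Zeros with |z| < R = 2.0: (1 + 1i), (1 - 1i), 1.
Count = 3.
By the argument principle, (1/2πi) ∮_{|z|=R} p'(z)/p(z) dz equals exactly this count.

Number of zeros inside |z| < 2.0: 3.


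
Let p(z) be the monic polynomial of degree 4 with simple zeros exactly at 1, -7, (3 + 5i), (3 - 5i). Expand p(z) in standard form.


The polynomial is p(z) = ∏_{α ∈ S} (z − α), where S = {1, -7, (3 + 5i), (3 - 5i)}.
Expanding the product yields: p(z) = z^4 -9·z^2 + 246·z -238.
Note conjugate pairs combine to real quadratics: (z − (3+5i))(z − (3−5i)) = z² − 6z + 34.
The resulting polynomial has degree 4 and real coefficients as required.

p(z) = z^4 -9·z^2 + 246·z -238.


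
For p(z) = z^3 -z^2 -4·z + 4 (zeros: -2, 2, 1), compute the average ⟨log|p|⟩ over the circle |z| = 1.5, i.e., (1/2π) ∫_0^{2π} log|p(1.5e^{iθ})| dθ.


Zeros: -2, 1, 2; r = 1.5.
Inside |z| < r: 1. Outside (|z| ≥ r): -2, 2.
p(0) = 4, so log|p(0)| = log(4) = 1.3863.
Apply Jensen: I(r) = log|p(0)| + Σ_k log(r/|z_k|), summed over zeros inside |z| < r.
  log(r/|z_k|) for z_k = 1: log(1.5/1) = 0.4055
  Outside zeros (-2, 2) contribute nothing to the Jensen sum.
Sum over inside zeros: 0.4055.
I(r) = log|p(0)| + (inside sum) = 1.3863 + 0.4055 = 1.7918.
Note: since some zeros are outside |z| ≤ r, the simplified n·log(r) form does NOT apply — only the inside zeros contribute.

I(r) ≈ 1.7918.


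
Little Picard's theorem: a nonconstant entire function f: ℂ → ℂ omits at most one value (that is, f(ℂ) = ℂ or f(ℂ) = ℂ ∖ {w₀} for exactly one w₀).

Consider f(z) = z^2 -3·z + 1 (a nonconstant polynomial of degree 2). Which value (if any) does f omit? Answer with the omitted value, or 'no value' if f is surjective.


Little Picard bounds the complement of f(ℂ) to at most one point.
For every w ∈ ℂ, the equation p(z) − w = 0 is a nonconstant polynomial in z and hence has at least one root by the fundamental theorem of algebra. So p is surjective onto ℂ, omitting no value.

Omitted value: no value.


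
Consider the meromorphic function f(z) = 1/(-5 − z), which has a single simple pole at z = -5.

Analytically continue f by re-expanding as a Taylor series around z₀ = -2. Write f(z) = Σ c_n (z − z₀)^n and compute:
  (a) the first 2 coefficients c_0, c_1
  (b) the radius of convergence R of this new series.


Let w = z − z₀, so z = z₀ + w.
Then -5 − z = -5 − (z₀ + w) = (-5 − z₀) − w = -3 − w.
f(z) = 1/(-3 − w) = (1/(-3)) · 1/(1 − w/(-3)) = Σ_{n≥0} w^n / (-3)^(n+1).
So c_n = 1/(-3)^(n+1):
  c_0 = 1/(-3)^1 = -1/3.
  c_1 = 1/(-3)^2 = 1/9.
The series is valid for |w/d| < 1, i.e. |z − z₀| < |d|.
Radius of convergence: R = |-5 − z₀| = |-3| = 3 (distance from z₀ to the singularity z = -5).

c_0 = -1/3, c_1 = 1/9; R = 3.


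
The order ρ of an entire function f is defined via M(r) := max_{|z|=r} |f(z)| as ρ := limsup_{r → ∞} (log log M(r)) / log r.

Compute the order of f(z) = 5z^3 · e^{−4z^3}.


M(r) = max_{|z|=r} |5|·|z|^3·|e^{−4z^3}| = 5·r^3 · e^{4r^3} (the factors attain their maxima compatibly on |z|=r). Then log M(r) = log 5 + 3·log r + 4r^3, dominated by the last term, so log log M(r) ~ 3·log r. The polynomial factor 5z^3 contributes only a log r term and does not affect the order. ρ = 3.
Therefore ρ = 3.

Order ρ = 3.


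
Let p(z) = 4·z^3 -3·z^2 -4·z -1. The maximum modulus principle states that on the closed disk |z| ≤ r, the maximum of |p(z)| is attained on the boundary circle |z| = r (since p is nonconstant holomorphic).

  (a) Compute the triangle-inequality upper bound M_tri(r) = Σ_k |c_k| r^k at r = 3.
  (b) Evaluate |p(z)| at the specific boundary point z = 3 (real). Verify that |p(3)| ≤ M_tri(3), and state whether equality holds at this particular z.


Coefficients: c_0 = -1, c_1 = -4, c_2 = -3, c_3 = 4. Radius r = 3.
Part (a). Triangle bound: M_tri(r) = Σ_k |c_k| r^k
  = |-1|·3^0 + |-4|·3^1 + |-3|·3^2 + |4|·3^3
  = 1 + 12 + 27 + 108 = 148.
This bounds M(r) := max_{|z|=r} |p(z)| from above; equality holds iff all terms c_k z^k can be made to align in phase at a single z on |z|=r.
Part (b). At z = 3 (real, on the circle |z| = r):
  p(3) = (-1)·3^0 + (-4)·3^1 + (-3)·3^2 + (4)·3^3 = 68.
  |p(3)| = 68.
Check: |p(3)| = 68 ≤ 148 = M_tri(3). ✓ Equality does not hold at z = 3 (the coefficients have mixed signs, so the terms do not all align in phase there).

M_tri(3) = 148; |p(3)| = 68; equality at z=3: no.


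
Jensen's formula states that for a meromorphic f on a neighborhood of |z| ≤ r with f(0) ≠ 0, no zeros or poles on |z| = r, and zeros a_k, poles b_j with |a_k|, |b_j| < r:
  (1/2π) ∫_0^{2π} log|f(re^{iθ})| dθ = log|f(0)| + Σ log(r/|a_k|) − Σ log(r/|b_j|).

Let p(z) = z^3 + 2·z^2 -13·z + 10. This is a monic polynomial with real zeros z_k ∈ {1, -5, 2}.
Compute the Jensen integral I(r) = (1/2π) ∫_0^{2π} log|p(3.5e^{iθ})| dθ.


Zeros: -5, 1, 2; r = 3.5.
Inside |z| < r: 1, 2. Outside (|z| ≥ r): -5.
p(0) = 10, so log|p(0)| = log(10) = 2.3026.
Apply Jensen: I(r) = log|p(0)| + Σ_k log(r/|z_k|), summed over zeros inside |z| < r.
  log(r/|z_k|) for z_k = 1: log(3.5/1) = 1.2528
  log(r/|z_k|) for z_k = 2: log(3.5/2) = 0.5596
  Outside zeros (-5) contribute nothing to the Jensen sum.
Sum over inside zeros: 1.8124.
I(r) = log|p(0)| + (inside sum) = 2.3026 + 1.8124 = 4.1150.
Note: since some zeros are outside |z| ≤ r, the simplified n·log(r) form does NOT apply — only the inside zeros contribute.

I(r) ≈ 4.1150.


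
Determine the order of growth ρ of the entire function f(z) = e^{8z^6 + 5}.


|e^{8z^6 + 5}| = e^{Re(8·z^6) + 5} ≤ e^{8|z|^6 + 5} = e^{8r^6 + 5} on |z| = r, so ρ ≤ 6. Choosing z on |z|=r so that 8·z^6 is real positive (always possible by picking arg z appropriately) gives |f(z)| = e^{8r^6 + 5}, matching the bound. The additive constant 5 does not affect log log M(r) ~ 6·log r. Hence ρ = 6.
Therefore ρ = 6.

Order ρ = 6.


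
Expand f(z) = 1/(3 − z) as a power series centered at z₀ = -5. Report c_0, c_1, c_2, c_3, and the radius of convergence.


Let w = z − z₀, so z = z₀ + w.
Then 3 − z = 3 − (z₀ + w) = (3 − z₀) − w = 8 − w.
f(z) = 1/(8 − w) = (1/(8)) · 1/(1 − w/(8)) = Σ_{n≥0} w^n / (8)^(n+1).
So c_n = 1/(8)^(n+1):
  c_0 = 1/(8)^1 = 1/8.
  c_1 = 1/(8)^2 = 1/64.
  c_2 = 1/(8)^3 = 1/512.
  c_3 = 1/(8)^4 = 1/4096.
The series is valid for |w/d| < 1, i.e. |z − z₀| < |d|.
Radius of convergence: R = |3 − z₀| = |8| = 8 (distance from z₀ to the singularity z = 3).

c_0 = 1/8, c_1 = 1/64, c_2 = 1/512, c_3 = 1/4096; R = 8.


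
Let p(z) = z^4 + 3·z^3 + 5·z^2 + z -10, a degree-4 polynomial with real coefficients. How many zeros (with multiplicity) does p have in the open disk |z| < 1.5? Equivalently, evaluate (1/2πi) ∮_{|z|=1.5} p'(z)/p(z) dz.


The zeros of p are: 1, (-1 + 2i), (-1 - 2i), -2.
Their magnitudes are: 1, 2.236, 2.236, 2.
Zeros with |z| < R = 1.5: 1.
Count = 1.
By the argument principle, (1/2πi) ∮_{|z|=R} p'(z)/p(z) dz equals exactly this count.

Number of zeros inside |z| < 1.5: 1.


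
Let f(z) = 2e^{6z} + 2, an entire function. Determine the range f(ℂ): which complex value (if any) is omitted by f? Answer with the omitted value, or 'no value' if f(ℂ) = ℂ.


Little Picard bounds the complement of f(ℂ) to at most one point.
e^{6z} is never zero on ℂ, so 2·e^{6z} takes every value in ℂ ∖ {0}. Adding 2 shifts the range to ℂ ∖ {2}. Thus f omits exactly the value 2.

Omitted value: 2.


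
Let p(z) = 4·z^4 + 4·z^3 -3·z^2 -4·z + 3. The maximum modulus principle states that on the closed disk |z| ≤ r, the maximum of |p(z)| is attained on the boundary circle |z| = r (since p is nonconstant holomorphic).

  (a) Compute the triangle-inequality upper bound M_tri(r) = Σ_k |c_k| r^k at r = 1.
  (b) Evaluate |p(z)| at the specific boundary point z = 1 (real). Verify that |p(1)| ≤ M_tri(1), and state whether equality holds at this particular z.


Coefficients: c_0 = 3, c_1 = -4, c_2 = -3, c_3 = 4, c_4 = 4. Radius r = 1.
Part (a). Triangle bound: M_tri(r) = Σ_k |c_k| r^k
  = |3|·1^0 + |-4|·1^1 + |-3|·1^2 + |4|·1^3 + |4|·1^4
  = 3 + 4 + 3 + 4 + 4 = 18.
This bounds M(r) := max_{|z|=r} |p(z)| from above; equality holds iff all terms c_k z^k can be made to align in phase at a single z on |z|=r.
Part (b). At z = 1 (real, on the circle |z| = r):
  p(1) = (3)·1^0 + (-4)·1^1 + (-3)·1^2 + (4)·1^3 + (4)·1^4 = 4.
  |p(1)| = 4.
Check: |p(1)| = 4 ≤ 18 = M_tri(1). ✓ Equality does not hold at z = 1 (the coefficients have mixed signs, so the terms do not all align in phase there).

M_tri(1) = 18; |p(1)| = 4; equality at z=1: no.


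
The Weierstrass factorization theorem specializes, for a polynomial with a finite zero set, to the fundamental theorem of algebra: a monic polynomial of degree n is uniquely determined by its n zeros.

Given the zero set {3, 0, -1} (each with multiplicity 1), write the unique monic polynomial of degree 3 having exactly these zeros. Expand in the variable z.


The polynomial is p(z) = ∏_{α ∈ S} (z − α), where S = {3, 0, -1}.
Expanding the product yields: p(z) = z^3 -2·z^2 -3·z.
The resulting polynomial has degree 3 and real coefficients as required.

p(z) = z^3 -2·z^2 -3·z.


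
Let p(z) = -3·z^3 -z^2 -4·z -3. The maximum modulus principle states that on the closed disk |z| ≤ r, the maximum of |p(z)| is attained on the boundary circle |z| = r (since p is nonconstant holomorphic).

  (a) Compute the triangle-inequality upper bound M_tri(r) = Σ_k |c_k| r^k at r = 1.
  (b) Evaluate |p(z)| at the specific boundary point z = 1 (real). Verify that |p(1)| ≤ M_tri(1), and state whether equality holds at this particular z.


Coefficients: c_0 = -3, c_1 = -4, c_2 = -1, c_3 = -3. Radius r = 1.
Part (a). Triangle bound: M_tri(r) = Σ_k |c_k| r^k
  = |-3|·1^0 + |-4|·1^1 + |-1|·1^2 + |-3|·1^3
  = 3 + 4 + 1 + 3 = 11.
This bounds M(r) := max_{|z|=r} |p(z)| from above; equality holds iff all terms c_k z^k can be made to align in phase at a single z on |z|=r.
Part (b). At z = 1 (real, on the circle |z| = r):
  p(1) = (-3)·1^0 + (-4)·1^1 + (-1)·1^2 + (-3)·1^3 = -11.
  |p(1)| = 11.
Since all nonzero coefficients share the same sign, |p(1)| = 11 = M_tri(1); the triangle bound is attained at z = 1, so in fact M(r) = 11.

M_tri(1) = 11; |p(1)| = 11; equality at z=1: yes.


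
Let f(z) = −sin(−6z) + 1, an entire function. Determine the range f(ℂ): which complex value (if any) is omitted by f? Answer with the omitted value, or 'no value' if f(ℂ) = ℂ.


Little Picard bounds the complement of f(ℂ) to at most one point.
sin is entire and surjective onto ℂ: for every w ∈ ℂ, sin(ζ) = w has a solution ζ ∈ ℂ (e.g., via the complex inverse arcsin). With ζ = −6z this gives z = ζ/(-6). Then -1·sin(−6z) takes every value in -1·ℂ = ℂ, and adding 1 is a bijection of ℂ. So f is surjective and omits no value. (Note: only on the real line is sin bounded by [−1, 1].)

Omitted value: no value.


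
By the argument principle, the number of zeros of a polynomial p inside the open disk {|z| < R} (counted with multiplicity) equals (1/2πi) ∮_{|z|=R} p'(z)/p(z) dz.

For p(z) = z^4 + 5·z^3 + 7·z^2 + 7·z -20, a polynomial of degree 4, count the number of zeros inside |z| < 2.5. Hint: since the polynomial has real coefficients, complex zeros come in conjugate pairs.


The zeros of p are: 1, (-1 + 2i), (-1 - 2i), -4.
Their magnitudes are: 1, 2.236, 2.236, 4.
Zeros with |z| < R = 2.5: 1, (-1 + 2i), (-1 - 2i).
Count = 3.
By the argument principle, (1/2πi) ∮_{|z|=R} p'(z)/p(z) dz equals exactly this count.

Number of zeros inside |z| < 2.5: 3.


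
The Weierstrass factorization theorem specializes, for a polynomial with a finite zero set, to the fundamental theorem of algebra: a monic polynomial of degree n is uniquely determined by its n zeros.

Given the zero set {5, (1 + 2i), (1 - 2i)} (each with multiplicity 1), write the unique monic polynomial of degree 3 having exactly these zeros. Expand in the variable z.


The polynomial is p(z) = ∏_{α ∈ S} (z − α), where S = {5, (1 + 2i), (1 - 2i)}.
Expanding the product yields: p(z) = z^3 -7·z^2 + 15·z -25.
Note conjugate pairs combine to real quadratics: (z − (1+2i))(z − (1−2i)) = z² − 2z + 5.
The resulting polynomial has degree 3 and real coefficients as required.

p(z) = z^3 -7·z^2 + 15·z -25.


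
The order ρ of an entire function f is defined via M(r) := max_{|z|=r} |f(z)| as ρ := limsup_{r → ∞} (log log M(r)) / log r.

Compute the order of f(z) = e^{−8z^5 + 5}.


|e^{−8z^5 + 5}| = e^{Re(-8·z^5) + 5} ≤ e^{8|z|^5 + 5} = e^{8r^5 + 5} on |z| = r, so ρ ≤ 5. Choosing z on |z|=r so that -8·z^5 is real positive (always possible by picking arg z appropriately) gives |f(z)| = e^{8r^5 + 5}, matching the bound. The additive constant 5 does not affect log log M(r) ~ 5·log r. Hence ρ = 5.
Therefore ρ = 5.

Order ρ = 5.


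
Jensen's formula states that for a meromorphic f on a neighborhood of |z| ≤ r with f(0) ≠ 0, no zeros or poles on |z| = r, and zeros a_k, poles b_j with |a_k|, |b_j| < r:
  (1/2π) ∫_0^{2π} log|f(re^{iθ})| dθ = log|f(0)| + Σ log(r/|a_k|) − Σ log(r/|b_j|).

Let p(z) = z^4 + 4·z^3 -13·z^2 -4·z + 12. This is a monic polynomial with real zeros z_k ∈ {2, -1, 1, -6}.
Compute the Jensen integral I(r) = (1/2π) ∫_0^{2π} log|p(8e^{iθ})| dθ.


Zeros: -6, -1, 1, 2; r = 8.
Inside |z| < r: -6, -1, 1, 2. Outside (|z| ≥ r): ∅.
p(0) = 12, so log|p(0)| = log(12) = 2.4849.
Apply Jensen: I(r) = log|p(0)| + Σ_k log(r/|z_k|), summed over zeros inside |z| < r.
  log(r/|z_k|) for z_k = 2: log(8/2) = 1.3863
  log(r/|z_k|) for z_k = -1: log(8/1) = 2.0794
  log(r/|z_k|) for z_k = 1: log(8/1) = 2.0794
  log(r/|z_k|) for z_k = -6: log(8/6) = 0.2877
Sum over inside zeros: 5.8329.
I(r) = log|p(0)| + (inside sum) = 2.4849 + 5.8329 = 8.3178.
Closed form (all zeros inside, monic): I(r) = n·log(r) = 4·log(8) = 8.3178. ✓

I(r) ≈ 8.3178.


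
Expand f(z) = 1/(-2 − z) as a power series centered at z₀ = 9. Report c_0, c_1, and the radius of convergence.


Let w = z − z₀, so z = z₀ + w.
Then -2 − z = -2 − (z₀ + w) = (-2 − z₀) − w = -11 − w.
f(z) = 1/(-11 − w) = (1/(-11)) · 1/(1 − w/(-11)) = Σ_{n≥0} w^n / (-11)^(n+1).
So c_n = 1/(-11)^(n+1):
  c_0 = 1/(-11)^1 = -1/11.
  c_1 = 1/(-11)^2 = 1/121.
The series is valid for |w/d| < 1, i.e. |z − z₀| < |d|.
Radius of convergence: R = |-2 − z₀| = |-11| = 11 (distance from z₀ to the singularity z = -2).

c_0 = -1/11, c_1 = 1/121; R = 11.


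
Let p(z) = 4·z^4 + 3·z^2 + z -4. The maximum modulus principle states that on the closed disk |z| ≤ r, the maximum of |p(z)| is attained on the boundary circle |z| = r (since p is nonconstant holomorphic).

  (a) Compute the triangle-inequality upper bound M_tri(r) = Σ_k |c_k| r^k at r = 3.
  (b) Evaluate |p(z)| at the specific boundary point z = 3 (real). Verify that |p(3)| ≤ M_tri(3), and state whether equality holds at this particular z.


Coefficients: c_0 = -4, c_1 = 1, c_2 = 3, c_3 = 0, c_4 = 4. Radius r = 3.
Part (a). Triangle bound: M_tri(r) = Σ_k |c_k| r^k
  = |-4|·3^0 + |1|·3^1 + |3|·3^2 + |0|·3^3 + |4|·3^4
  = 4 + 3 + 27 + 0 + 324 = 358.
This bounds M(r) := max_{|z|=r} |p(z)| from above; equality holds iff all terms c_k z^k can be made to align in phase at a single z on |z|=r.
Part (b). At z = 3 (real, on the circle |z| = r):
  p(3) = (-4)·3^0 + (1)·3^1 + (3)·3^2 + (0)·3^3 + (4)·3^4 = 350.
  |p(3)| = 350.
Check: |p(3)| = 350 ≤ 358 = M_tri(3). ✓ Equality does not hold at z = 3 (the coefficients have mixed signs, so the terms do not all align in phase there).

M_tri(3) = 358; |p(3)| = 350; equality at z=3: no.
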